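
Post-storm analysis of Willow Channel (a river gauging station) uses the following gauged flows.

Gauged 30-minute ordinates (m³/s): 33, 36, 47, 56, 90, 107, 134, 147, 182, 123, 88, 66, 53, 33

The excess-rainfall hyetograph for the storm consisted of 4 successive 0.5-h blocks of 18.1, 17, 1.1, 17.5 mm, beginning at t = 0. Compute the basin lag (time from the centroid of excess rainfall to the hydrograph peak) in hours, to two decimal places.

t_L ≈ 3.08 h

Centroid of excess rainfall: t_c = Σ P_i·t̄_i / ΣP_i = 0.9176 h (block centres at 0.25, 0.75, 1.25, 1.75 h).
Hydrograph peak occurs at t = 4 h, so basin lag t_L = 4 − 0.9176 = 3.08 h.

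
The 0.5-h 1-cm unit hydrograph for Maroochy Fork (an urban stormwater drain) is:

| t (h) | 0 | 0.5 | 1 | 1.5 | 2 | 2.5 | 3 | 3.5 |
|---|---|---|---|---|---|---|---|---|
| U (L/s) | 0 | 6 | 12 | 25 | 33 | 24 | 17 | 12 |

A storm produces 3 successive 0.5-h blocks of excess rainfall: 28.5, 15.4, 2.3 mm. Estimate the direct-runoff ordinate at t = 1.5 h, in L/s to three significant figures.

Q ≈ 91.1 L/s

By discrete convolution, Q_j = Σ (P_i / 10 mm) · U_{j−i}.
At t = 1.5 h (j=3): Q = (28.5/10)·25 + (15.4/10)·12 + (2.3/10)·6 = 91.1 L/s.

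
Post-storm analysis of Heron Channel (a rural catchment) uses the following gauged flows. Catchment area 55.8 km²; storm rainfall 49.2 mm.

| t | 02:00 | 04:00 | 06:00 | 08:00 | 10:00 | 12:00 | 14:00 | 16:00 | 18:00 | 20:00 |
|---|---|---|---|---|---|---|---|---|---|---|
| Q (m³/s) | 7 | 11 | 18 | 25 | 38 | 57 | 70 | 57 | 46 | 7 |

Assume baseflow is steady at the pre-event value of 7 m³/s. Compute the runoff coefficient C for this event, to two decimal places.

ΣQ_DR = 266.0 m³/s; V = ΣQ_DR·Δt = 1.915 × 10^6 m³.
Runoff depth d = V / A = 34.32 mm.
C = d / P = 34.32 / 49.2 = 0.70.

C ≈ 0.70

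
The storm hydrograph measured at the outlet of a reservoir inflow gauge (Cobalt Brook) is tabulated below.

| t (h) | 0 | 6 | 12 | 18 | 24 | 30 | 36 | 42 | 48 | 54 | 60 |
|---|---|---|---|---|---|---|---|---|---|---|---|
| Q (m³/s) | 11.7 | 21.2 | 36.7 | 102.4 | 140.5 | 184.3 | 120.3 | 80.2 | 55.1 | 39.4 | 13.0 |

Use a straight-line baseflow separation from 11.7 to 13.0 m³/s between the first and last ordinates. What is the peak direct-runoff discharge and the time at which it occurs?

Subtracting baseflow gives direct-runoff ordinates: 0.00, 9.37, 24.74, 90.31, 128.28, 171.95, 107.82, 67.59, 42.36, 26.53, 0.00 m³/s.
The maximum is 171.95 m³/s, occurring at the reading for t = 30 h.

Q_p = 171.95 m³/s at t = 30 h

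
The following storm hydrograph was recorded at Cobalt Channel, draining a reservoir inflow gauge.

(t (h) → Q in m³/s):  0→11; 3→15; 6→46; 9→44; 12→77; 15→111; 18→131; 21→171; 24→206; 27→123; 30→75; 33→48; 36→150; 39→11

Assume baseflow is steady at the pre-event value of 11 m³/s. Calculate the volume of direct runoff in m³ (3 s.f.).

V ≈ 1.15 × 10^7 m³

Direct-runoff ordinates (Q − Q_b): 0.0, 4.0, 35.0, 33.0, 66.0, 100.0, 120.0, 160.0, 195.0, 112.0, 64.0, 37.0, 139.0, 0.0 m³/s.
ΣQ_DR = 1065 m³/s.
With Δt = 3 h = 10800 s, V = ΣQ_DR · Δt = 1065 × 10800 = 1.15 × 10^7 m³.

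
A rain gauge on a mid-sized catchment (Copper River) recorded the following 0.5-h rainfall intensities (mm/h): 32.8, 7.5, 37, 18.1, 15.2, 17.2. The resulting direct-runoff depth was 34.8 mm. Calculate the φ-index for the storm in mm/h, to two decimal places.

φ ≈ 10.14 mm/h

Only the 5 blocks with intensity above φ contribute runoff: 32.8, 37, 18.1, 15.2, 17.2 mm/h.
Σ(I−φ)·Δt = d  ⇒  (32.8+37+18.1+15.2+17.2 − 5φ)·0.5 = 34.8
φ = (120.3 − 34.8/0.5) / 5 = 10.14 mm/h.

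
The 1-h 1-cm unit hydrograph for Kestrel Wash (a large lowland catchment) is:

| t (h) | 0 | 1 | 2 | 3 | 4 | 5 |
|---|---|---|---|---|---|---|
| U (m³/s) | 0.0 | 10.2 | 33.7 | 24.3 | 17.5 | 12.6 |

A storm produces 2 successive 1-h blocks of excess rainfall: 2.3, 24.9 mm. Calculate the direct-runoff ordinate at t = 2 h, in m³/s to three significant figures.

Q ≈ 33.1 m³/s

By discrete convolution, Q_j = Σ (P_i / 10 mm) · U_{j−i}.
At t = 2 h (j=2): Q = (2.3/10)·33.7 + (24.9/10)·10.2 = 33.1 m³/s.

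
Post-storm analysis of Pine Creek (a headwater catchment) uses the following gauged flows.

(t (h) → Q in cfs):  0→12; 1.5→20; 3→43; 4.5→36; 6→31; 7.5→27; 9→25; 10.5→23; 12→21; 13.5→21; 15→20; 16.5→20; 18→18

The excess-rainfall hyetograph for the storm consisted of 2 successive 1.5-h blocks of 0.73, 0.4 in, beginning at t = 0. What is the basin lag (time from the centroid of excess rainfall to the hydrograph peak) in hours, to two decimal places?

Centroid of excess rainfall: t_c = Σ P_i·t̄_i / ΣP_i = 1.2810 h (block centres at 0.75, 2.25 h).
Hydrograph peak occurs at t = 3 h, so basin lag t_L = 3 − 1.2810 = 1.72 h.

t_L ≈ 1.72 h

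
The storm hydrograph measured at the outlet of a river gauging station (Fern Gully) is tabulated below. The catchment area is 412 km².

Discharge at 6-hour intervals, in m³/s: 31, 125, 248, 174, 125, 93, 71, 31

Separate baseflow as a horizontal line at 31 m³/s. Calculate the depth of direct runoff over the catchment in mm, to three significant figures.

Direct runoff: 0.0, 94.0, 217.0, 143.0, 94.0, 62.0, 40.0, 0.0 m³/s; ΣQ_DR = 650.0 m³/s.
V = ΣQ_DR · Δt = 650.0 × 21600 s = 1.404 × 10^7 m³.
Over A = 412 km², depth = V / A = 34.1 mm.

d ≈ 34.1 mm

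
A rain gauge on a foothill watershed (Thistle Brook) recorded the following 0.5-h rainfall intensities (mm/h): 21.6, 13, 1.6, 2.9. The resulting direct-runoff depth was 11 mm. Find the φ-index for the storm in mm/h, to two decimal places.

Only the 2 blocks with intensity above φ contribute runoff: 21.6, 13 mm/h.
Σ(I−φ)·Δt = d  ⇒  (21.6+13 − 2φ)·0.5 = 11
φ = (34.60 − 11/0.5) / 2 = 6.30 mm/h.

φ ≈ 6.30 mm/h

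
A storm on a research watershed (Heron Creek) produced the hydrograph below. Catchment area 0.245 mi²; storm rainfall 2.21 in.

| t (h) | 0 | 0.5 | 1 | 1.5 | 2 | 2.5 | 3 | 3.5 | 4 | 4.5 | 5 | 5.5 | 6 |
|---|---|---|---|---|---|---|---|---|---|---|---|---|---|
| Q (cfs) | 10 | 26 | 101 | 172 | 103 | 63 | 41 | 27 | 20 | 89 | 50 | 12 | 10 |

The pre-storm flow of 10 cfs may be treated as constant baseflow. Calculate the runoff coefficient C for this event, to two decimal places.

ΣQ_DR = 594.0 cfs; V = ΣQ_DR·Δt = 1.069 × 10^6 ft³.
Runoff depth d = V / A = 1.878 in.
C = d / P = 1.878 / 2.21 = 0.85.

C ≈ 0.85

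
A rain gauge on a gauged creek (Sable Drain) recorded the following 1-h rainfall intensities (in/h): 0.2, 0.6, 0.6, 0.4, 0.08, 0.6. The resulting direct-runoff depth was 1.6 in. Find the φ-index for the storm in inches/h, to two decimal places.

Only the 5 blocks with intensity above φ contribute runoff: 0.2, 0.6, 0.6, 0.4, 0.6 in/h.
Σ(I−φ)·Δt = d  ⇒  (0.2+0.6+0.6+0.4+0.6 − 5φ)·1 = 1.6
φ = (2.400 − 1.6/1) / 5 = 0.16 in/h.

φ ≈ 0.16 in/h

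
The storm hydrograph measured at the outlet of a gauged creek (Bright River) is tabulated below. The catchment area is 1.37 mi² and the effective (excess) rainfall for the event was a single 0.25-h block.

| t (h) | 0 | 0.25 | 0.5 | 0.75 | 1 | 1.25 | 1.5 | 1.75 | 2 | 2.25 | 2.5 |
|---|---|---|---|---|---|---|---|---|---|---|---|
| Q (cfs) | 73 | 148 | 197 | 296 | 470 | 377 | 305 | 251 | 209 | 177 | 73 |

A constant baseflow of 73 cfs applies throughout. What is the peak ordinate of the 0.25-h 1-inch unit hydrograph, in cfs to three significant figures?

U_p ≈ 792 cfs

Direct runoff: 0.0, 75.0, 124.0, 223.0, 397.0, 304.0, 232.0, 178.0, 136.0, 104.0, 0.0 cfs; ΣQ_DR = 1773 cfs, peak = 397.0 cfs.
Runoff depth d = ΣQ_DR·Δt / A = 1773 × 900 / (1.37 mi²) = 0.5014 in.
The 1-inch UH is the DRH scaled by (1 in)/d, so U_p = 397.0 × 1/0.5014 = 792 cfs.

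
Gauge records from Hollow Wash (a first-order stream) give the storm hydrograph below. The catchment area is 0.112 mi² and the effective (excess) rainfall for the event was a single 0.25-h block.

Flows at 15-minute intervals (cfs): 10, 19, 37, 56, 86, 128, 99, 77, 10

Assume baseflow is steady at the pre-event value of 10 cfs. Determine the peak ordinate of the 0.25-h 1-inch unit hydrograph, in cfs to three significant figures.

U_p ≈ 79.0 cfs

Direct runoff: 0.0, 9.0, 27.0, 46.0, 76.0, 118.0, 89.0, 67.0, 0.0 cfs; ΣQ_DR = 432.0 cfs, peak = 118.0 cfs.
Runoff depth d = ΣQ_DR·Δt / A = 432.0 × 900 / (0.112 mi²) = 1.494 in.
The 1-inch UH is the DRH scaled by (1 in)/d, so U_p = 118.0 × 1/1.494 = 79.0 cfs.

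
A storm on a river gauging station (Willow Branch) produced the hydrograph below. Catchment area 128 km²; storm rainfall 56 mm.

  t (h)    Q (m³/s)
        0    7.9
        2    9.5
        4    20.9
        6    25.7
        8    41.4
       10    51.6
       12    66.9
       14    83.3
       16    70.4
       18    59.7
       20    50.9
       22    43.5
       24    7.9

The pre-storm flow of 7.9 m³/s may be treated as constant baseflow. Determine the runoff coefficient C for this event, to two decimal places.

ΣQ_DR = 436.9 m³/s; V = ΣQ_DR·Δt = 3.146 × 10^6 m³.
Runoff depth d = V / A = 24.58 mm.
C = d / P = 24.58 / 56 = 0.44.

C ≈ 0.44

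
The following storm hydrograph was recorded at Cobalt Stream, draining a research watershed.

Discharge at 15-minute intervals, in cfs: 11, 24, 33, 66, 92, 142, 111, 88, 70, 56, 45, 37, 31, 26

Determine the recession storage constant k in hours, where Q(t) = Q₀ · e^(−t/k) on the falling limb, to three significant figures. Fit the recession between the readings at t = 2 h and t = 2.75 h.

k ≈ 1.18 h

On the falling limb, Q drops from 70 to 37 cfs between t = 2 h and t = 2.75 h (Δt = 0.75 h).
k = −Δt / ln(Q₂/Q₁) = −0.75 / ln(37/70) = 1.18 h.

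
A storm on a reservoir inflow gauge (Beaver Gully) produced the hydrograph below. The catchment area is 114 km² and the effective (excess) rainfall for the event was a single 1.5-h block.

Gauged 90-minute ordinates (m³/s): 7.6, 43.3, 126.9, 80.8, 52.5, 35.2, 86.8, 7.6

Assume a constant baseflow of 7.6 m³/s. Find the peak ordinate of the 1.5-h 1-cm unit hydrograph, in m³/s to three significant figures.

Direct runoff: 0.0, 35.7, 119.3, 73.2, 44.9, 27.6, 79.2, 0.0 m³/s; ΣQ_DR = 379.9 m³/s, peak = 119.3 m³/s.
Runoff depth d = ΣQ_DR·Δt / A = 379.9 × 5400 / (114 km²) = 18.00 mm.
The 1-cm UH is the DRH scaled by (10 mm)/d, so U_p = 119.3 × 10/18.00 = 66.3 m³/s.

U_p ≈ 66.3 m³/s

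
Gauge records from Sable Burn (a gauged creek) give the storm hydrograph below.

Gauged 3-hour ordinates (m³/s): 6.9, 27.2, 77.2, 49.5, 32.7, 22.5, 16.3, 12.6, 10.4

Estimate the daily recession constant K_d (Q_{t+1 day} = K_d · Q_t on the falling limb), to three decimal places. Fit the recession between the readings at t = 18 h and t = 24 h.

K_d ≈ 0.166

Between t = 18 h and t = 24 h the flow falls from 16.3 to 10.4 m³/s over 2×3 h = 6 h.
Per-interval ratio K = (10.4/16.3)^(1/2) = 0.7988; K_d = K^(24/3) = 0.166.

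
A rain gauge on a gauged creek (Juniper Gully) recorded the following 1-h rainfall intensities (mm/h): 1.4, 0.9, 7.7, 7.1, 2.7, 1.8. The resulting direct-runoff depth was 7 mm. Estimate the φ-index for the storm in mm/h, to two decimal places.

φ ≈ 3.90 mm/h

Only the 2 blocks with intensity above φ contribute runoff: 7.7, 7.1 mm/h.
Σ(I−φ)·Δt = d  ⇒  (7.7+7.1 − 2φ)·1 = 7
φ = (14.80 − 7/1) / 2 = 3.90 mm/h.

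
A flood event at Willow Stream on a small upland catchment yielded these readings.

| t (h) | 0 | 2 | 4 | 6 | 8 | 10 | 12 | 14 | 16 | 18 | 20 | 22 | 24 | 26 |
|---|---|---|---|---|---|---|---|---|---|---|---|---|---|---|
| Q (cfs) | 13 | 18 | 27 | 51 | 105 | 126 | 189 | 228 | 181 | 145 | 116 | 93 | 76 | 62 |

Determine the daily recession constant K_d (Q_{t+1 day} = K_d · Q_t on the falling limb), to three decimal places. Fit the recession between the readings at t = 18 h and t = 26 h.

Between t = 18 h and t = 26 h the flow falls from 145 to 62 cfs over 4×2 h = 8 h.
Per-interval ratio K = (62/145)^(1/4) = 0.8086; K_d = K^(24/2) = 0.078.

K_d ≈ 0.078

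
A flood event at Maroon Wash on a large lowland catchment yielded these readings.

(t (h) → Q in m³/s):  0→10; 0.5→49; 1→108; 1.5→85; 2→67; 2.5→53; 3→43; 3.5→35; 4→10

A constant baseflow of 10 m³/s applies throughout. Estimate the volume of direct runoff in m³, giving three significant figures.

V ≈ 6.66 × 10^5 m³

Direct-runoff ordinates (Q − Q_b): 0.0, 39.0, 98.0, 75.0, 57.0, 43.0, 33.0, 25.0, 0.0 m³/s.
ΣQ_DR = 370.0 m³/s.
With Δt = 0.5 h = 1800 s, V = ΣQ_DR · Δt = 370.0 × 1800 = 6.66 × 10^5 m³.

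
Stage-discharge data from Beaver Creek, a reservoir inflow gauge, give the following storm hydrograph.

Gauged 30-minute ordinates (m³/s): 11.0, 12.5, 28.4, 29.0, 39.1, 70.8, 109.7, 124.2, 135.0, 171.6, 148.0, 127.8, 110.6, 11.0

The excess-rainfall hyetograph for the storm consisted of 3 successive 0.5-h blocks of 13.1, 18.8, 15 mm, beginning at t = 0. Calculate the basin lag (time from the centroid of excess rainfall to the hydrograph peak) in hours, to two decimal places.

Centroid of excess rainfall: t_c = Σ P_i·t̄_i / ΣP_i = 0.7703 h (block centres at 0.25, 0.75, 1.25 h).
Hydrograph peak occurs at t = 4.5 h, so basin lag t_L = 4.5 − 0.7703 = 3.73 h.

t_L ≈ 3.73 h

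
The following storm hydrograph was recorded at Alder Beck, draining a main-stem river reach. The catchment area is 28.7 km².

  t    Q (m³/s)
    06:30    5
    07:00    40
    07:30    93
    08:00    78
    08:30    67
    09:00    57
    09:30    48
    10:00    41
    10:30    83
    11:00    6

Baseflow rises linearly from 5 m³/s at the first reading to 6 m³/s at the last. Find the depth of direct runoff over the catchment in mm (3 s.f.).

Direct runoff: 0.00, 34.89, 87.78, 72.67, 61.56, 51.44, 42.33, 35.22, 77.11, 0.00 m³/s; ΣQ_DR = 463.0 m³/s.
V = ΣQ_DR · Δt = 463.0 × 1800 s = 8.334 × 10^5 m³.
Over A = 28.7 km², depth = V / A = 29.0 mm.

d ≈ 29.0 mm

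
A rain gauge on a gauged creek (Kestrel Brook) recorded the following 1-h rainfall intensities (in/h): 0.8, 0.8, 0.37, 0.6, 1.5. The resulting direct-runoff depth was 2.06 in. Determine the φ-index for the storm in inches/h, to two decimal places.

Only the 4 blocks with intensity above φ contribute runoff: 0.8, 0.8, 0.6, 1.5 in/h.
Σ(I−φ)·Δt = d  ⇒  (0.8+0.8+0.6+1.5 − 4φ)·1 = 2.06
φ = (3.700 − 2.06/1) / 4 = 0.41 in/h.

φ ≈ 0.41 in/h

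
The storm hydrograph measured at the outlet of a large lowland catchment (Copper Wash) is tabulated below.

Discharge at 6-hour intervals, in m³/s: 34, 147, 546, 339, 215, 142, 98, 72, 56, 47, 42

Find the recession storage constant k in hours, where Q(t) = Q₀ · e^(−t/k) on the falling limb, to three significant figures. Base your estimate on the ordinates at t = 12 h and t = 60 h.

k ≈ 18.7 h

On the falling limb, Q drops from 546 to 42 m³/s between t = 12 h and t = 60 h (Δt = 48 h).
k = −Δt / ln(Q₂/Q₁) = −48 / ln(42/546) = 18.7 h.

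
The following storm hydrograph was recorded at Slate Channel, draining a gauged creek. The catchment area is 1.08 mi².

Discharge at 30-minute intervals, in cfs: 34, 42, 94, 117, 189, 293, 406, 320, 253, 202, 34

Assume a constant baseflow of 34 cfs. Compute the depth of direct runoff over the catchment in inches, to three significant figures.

Direct runoff: 0.0, 8.0, 60.0, 83.0, 155.0, 259.0, 372.0, 286.0, 219.0, 168.0, 0.0 cfs; ΣQ_DR = 1610 cfs.
V = ΣQ_DR · Δt = 1610 × 1800 s = 2.898 × 10^6 ft³.
Over A = 1.08 mi², depth = V / A = 1.16 in.

d ≈ 1.16 in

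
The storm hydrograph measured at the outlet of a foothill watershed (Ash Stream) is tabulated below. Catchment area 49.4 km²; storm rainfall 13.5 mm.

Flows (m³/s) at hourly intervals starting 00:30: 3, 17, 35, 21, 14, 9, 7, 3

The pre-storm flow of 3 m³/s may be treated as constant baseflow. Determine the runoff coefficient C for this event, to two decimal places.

ΣQ_DR = 85.00 m³/s; V = ΣQ_DR·Δt = 3.060 × 10^5 m³.
Runoff depth d = V / A = 6.194 mm.
C = d / P = 6.194 / 13.5 = 0.46.

C ≈ 0.46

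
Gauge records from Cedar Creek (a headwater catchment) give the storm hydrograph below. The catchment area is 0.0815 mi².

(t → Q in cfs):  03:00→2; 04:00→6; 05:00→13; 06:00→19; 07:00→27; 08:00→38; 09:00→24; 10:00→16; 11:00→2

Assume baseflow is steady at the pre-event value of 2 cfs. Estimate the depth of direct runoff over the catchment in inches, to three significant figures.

d ≈ 2.45 in

Direct runoff: 0.0, 4.0, 11.0, 17.0, 25.0, 36.0, 22.0, 14.0, 0.0 cfs; ΣQ_DR = 129.0 cfs.
V = ΣQ_DR · Δt = 129.0 × 3600 s = 4.644 × 10^5 ft³.
Over A = 0.0815 mi², depth = V / A = 2.45 in.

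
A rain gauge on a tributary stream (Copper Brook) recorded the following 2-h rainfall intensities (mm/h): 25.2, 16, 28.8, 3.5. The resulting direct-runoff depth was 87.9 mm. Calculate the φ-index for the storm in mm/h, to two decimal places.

Only the 3 blocks with intensity above φ contribute runoff: 25.2, 16, 28.8 mm/h.
Σ(I−φ)·Δt = d  ⇒  (25.2+16+28.8 − 3φ)·2 = 87.9
φ = (70.00 − 87.9/2) / 3 = 8.68 mm/h.

φ ≈ 8.68 mm/h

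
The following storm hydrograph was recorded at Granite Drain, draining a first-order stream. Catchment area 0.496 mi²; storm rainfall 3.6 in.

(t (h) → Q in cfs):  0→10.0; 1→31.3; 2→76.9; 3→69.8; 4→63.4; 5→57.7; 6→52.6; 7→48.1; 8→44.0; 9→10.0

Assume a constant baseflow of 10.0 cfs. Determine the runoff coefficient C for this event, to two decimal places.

ΣQ_DR = 363.8 cfs; V = ΣQ_DR·Δt = 1.310 × 10^6 ft³.
Runoff depth d = V / A = 1.137 in.
C = d / P = 1.137 / 3.6 = 0.32.

C ≈ 0.32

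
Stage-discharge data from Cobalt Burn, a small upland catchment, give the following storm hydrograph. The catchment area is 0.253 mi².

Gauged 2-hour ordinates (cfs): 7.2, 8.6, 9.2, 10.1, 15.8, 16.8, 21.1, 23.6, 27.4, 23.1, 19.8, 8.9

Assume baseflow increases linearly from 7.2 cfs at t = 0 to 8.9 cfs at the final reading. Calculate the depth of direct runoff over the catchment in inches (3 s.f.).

Direct runoff: 0.00, 1.25, 1.69, 2.44, 7.98, 8.83, 12.97, 15.32, 18.96, 14.51, 11.05, 0.00 cfs; ΣQ_DR = 95.00 cfs.
V = ΣQ_DR · Δt = 95.00 × 7200 s = 6.840 × 10^5 ft³.
Over A = 0.253 mi², depth = V / A = 1.16 in.

d ≈ 1.16 in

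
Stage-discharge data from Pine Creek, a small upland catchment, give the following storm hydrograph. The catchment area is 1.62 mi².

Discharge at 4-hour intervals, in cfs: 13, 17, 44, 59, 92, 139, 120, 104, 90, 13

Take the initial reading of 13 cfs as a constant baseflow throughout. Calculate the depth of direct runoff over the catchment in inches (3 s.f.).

Direct runoff: 0.0, 4.0, 31.0, 46.0, 79.0, 126.0, 107.0, 91.0, 77.0, 0.0 cfs; ΣQ_DR = 561.0 cfs.
V = ΣQ_DR · Δt = 561.0 × 14400 s = 8.078 × 10^6 ft³.
Over A = 1.62 mi², depth = V / A = 2.15 in.

d ≈ 2.15 in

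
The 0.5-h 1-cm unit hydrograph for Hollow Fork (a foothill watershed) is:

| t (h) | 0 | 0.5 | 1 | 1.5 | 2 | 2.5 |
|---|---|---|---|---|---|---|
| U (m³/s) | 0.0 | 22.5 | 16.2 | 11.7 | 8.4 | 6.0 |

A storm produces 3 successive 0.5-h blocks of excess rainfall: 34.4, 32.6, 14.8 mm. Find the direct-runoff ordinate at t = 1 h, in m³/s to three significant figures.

Q ≈ 129 m³/s

By discrete convolution, Q_j = Σ (P_i / 10 mm) · U_{j−i}.
At t = 1 h (j=2): Q = (34.4/10)·16.2 + (32.6/10)·22.5 + (14.8/10)·0.0 = 129 m³/s.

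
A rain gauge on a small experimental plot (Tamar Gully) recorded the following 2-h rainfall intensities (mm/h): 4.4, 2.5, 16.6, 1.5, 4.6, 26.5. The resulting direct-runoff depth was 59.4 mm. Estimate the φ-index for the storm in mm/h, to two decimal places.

Only the 2 blocks with intensity above φ contribute runoff: 16.6, 26.5 mm/h.
Σ(I−φ)·Δt = d  ⇒  (16.6+26.5 − 2φ)·2 = 59.4
φ = (43.10 − 59.4/2) / 2 = 6.70 mm/h.

φ ≈ 6.70 mm/h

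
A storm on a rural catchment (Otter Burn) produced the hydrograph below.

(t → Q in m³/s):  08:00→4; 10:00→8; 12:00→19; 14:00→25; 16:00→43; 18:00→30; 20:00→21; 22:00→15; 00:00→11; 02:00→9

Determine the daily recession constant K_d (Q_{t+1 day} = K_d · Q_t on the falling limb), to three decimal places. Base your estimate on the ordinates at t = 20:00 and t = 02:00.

K_d ≈ 0.034

Between t = 20:00 and t = 02:00 the flow falls from 21 to 9 m³/s over 3×2 h = 6 h.
Per-interval ratio K = (9/21)^(1/3) = 0.7539; K_d = K^(24/2) = 0.034.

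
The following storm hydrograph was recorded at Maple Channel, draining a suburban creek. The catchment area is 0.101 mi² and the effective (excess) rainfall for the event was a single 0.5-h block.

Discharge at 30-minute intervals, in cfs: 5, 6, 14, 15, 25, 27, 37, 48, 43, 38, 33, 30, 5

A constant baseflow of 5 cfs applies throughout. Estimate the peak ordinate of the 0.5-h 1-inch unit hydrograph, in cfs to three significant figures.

Direct runoff: 0.0, 1.0, 9.0, 10.0, 20.0, 22.0, 32.0, 43.0, 38.0, 33.0, 28.0, 25.0, 0.0 cfs; ΣQ_DR = 261.0 cfs, peak = 43.0 cfs.
Runoff depth d = ΣQ_DR·Δt / A = 261.0 × 1800 / (0.101 mi²) = 2.002 in.
The 1-inch UH is the DRH scaled by (1 in)/d, so U_p = 43.0 × 1/2.002 = 21.5 cfs.

U_p ≈ 21.5 cfs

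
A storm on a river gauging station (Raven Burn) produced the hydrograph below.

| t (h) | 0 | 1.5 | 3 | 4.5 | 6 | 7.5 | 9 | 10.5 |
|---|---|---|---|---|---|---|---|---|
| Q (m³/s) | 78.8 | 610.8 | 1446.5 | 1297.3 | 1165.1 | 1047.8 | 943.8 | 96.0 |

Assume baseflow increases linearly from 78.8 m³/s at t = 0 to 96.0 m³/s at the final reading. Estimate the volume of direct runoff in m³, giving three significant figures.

V ≈ 3.23 × 10^7 m³

Direct-runoff ordinates (Q − Q_b): 0.00, 529.54, 1362.79, 1211.13, 1076.47, 956.71, 850.26, 0.00 m³/s.
ΣQ_DR = 5987 m³/s.
With Δt = 1.5 h = 5400 s, V = ΣQ_DR · Δt = 5987 × 5400 = 3.23 × 10^7 m³.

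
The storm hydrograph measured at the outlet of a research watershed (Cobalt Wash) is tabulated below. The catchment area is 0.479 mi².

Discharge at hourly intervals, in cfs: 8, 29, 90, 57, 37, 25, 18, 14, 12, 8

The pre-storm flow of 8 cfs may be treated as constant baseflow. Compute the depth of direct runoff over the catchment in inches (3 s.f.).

d ≈ 0.705 in

Direct runoff: 0.0, 21.0, 82.0, 49.0, 29.0, 17.0, 10.0, 6.0, 4.0, 0.0 cfs; ΣQ_DR = 218.0 cfs.
V = ΣQ_DR · Δt = 218.0 × 3600 s = 7.848 × 10^5 ft³.
Over A = 0.479 mi², depth = V / A = 0.705 in.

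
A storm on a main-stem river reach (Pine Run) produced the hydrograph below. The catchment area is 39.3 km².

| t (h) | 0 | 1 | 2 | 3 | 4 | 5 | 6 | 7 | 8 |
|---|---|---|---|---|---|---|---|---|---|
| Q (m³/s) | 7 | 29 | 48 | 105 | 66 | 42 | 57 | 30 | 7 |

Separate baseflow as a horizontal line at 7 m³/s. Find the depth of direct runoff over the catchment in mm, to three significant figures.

d ≈ 30.0 mm

Direct runoff: 0.0, 22.0, 41.0, 98.0, 59.0, 35.0, 50.0, 23.0, 0.0 m³/s; ΣQ_DR = 328.0 m³/s.
V = ΣQ_DR · Δt = 328.0 × 3600 s = 1.181 × 10^6 m³.
Over A = 39.3 km², depth = V / A = 30.0 mm.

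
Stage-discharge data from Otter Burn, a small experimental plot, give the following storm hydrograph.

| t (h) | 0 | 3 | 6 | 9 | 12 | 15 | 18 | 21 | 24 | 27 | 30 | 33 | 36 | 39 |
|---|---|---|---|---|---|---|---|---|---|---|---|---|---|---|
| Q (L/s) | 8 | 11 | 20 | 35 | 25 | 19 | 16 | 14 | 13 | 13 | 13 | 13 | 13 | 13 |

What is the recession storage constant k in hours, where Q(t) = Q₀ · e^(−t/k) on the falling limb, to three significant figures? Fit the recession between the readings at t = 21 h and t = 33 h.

k ≈ 162 h

On the falling limb, Q drops from 14 to 13 L/s between t = 21 h and t = 33 h (Δt = 12 h).
k = −Δt / ln(Q₂/Q₁) = −12 / ln(13/14) = 162 h.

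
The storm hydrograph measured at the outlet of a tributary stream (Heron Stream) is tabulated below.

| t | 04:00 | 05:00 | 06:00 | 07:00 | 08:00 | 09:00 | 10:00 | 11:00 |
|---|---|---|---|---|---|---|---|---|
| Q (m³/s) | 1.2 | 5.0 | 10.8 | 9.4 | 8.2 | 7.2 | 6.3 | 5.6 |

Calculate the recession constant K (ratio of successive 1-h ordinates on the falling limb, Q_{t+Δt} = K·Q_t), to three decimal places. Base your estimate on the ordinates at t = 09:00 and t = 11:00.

Using the recession-limb readings at t = 09:00 and t = 11:00: Q falls from 7.2 to 5.6 m³/s over 2 intervals.
K = (Q₂/Q₁)^(1/2) = (5.6/7.2)^(1/2) = 0.882.

K ≈ 0.882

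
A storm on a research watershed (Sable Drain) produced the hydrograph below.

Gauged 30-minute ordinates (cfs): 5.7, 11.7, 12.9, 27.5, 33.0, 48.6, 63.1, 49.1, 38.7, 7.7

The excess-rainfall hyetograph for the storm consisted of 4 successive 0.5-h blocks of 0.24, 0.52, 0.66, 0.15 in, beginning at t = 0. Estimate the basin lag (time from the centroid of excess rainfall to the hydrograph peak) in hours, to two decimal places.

Centroid of excess rainfall: t_c = Σ P_i·t̄_i / ΣP_i = 0.9793 h (block centres at 0.25, 0.75, 1.25, 1.75 h).
Hydrograph peak occurs at t = 3 h, so basin lag t_L = 3 − 0.9793 = 2.02 h.

t_L ≈ 2.02 h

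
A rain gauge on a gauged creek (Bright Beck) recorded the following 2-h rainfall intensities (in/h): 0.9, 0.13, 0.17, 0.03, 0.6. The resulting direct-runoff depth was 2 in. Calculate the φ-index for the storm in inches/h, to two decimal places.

Only the 2 blocks with intensity above φ contribute runoff: 0.9, 0.6 in/h.
Σ(I−φ)·Δt = d  ⇒  (0.9+0.6 − 2φ)·2 = 2
φ = (1.500 − 2/2) / 2 = 0.25 in/h.

φ ≈ 0.25 in/h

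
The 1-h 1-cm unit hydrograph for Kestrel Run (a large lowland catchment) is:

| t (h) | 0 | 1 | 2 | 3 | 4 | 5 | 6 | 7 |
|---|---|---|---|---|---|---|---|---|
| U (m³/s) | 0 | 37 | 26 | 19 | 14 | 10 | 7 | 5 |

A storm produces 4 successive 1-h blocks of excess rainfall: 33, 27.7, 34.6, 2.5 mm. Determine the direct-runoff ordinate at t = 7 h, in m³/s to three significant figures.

By discrete convolution, Q_j = Σ (P_i / 10 mm) · U_{j−i}.
At t = 7 h (j=7): Q = (33/10)·5 + (27.7/10)·7 + (34.6/10)·10 + (2.5/10)·14 = 74.0 m³/s.

Q ≈ 74.0 m³/s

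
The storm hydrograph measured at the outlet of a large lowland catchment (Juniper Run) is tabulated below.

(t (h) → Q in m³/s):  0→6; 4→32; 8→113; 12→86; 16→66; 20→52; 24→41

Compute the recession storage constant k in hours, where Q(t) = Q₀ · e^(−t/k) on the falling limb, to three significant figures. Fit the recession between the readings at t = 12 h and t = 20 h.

On the falling limb, Q drops from 86 to 52 m³/s between t = 12 h and t = 20 h (Δt = 8 h).
k = −Δt / ln(Q₂/Q₁) = −8 / ln(52/86) = 15.9 h.

k ≈ 15.9 h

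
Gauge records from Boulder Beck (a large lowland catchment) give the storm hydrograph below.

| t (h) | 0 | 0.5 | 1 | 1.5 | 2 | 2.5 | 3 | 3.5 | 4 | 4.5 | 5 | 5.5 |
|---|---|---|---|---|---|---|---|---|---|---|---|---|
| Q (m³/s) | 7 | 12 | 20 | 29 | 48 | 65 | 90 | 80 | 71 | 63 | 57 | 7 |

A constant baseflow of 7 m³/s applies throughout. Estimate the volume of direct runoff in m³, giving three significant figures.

V ≈ 8.37 × 10^5 m³

Direct-runoff ordinates (Q − Q_b): 0.0, 5.0, 13.0, 22.0, 41.0, 58.0, 83.0, 73.0, 64.0, 56.0, 50.0, 0.0 m³/s.
ΣQ_DR = 465.0 m³/s.
With Δt = 0.5 h = 1800 s, V = ΣQ_DR · Δt = 465.0 × 1800 = 8.37 × 10^5 m³.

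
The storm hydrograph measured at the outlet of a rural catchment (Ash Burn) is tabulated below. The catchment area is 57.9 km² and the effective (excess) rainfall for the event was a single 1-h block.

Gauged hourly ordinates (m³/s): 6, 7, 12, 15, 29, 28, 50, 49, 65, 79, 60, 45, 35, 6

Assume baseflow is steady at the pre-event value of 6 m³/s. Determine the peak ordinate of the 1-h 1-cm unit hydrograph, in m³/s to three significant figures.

U_p ≈ 29.2 m³/s

Direct runoff: 0.0, 1.0, 6.0, 9.0, 23.0, 22.0, 44.0, 43.0, 59.0, 73.0, 54.0, 39.0, 29.0, 0.0 m³/s; ΣQ_DR = 402.0 m³/s, peak = 73.0 m³/s.
Runoff depth d = ΣQ_DR·Δt / A = 402.0 × 3600 / (57.9 km²) = 24.99 mm.
The 1-cm UH is the DRH scaled by (10 mm)/d, so U_p = 73.0 × 10/24.99 = 29.2 m³/s.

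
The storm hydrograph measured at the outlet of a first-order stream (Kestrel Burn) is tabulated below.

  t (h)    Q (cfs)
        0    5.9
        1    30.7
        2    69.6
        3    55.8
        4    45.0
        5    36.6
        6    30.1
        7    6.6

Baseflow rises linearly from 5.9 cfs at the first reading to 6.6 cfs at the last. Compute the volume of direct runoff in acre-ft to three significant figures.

V ≈ 19.0 acre-ft

Direct-runoff ordinates (Q − Q_b): 0.00, 24.70, 63.50, 49.60, 38.70, 30.20, 23.60, 0.00 cfs.
ΣQ_DR = 230.3 cfs.
With Δt = 1 h = 3600 s, V = ΣQ_DR · Δt = 230.3 × 3600 = 8.29 × 10^5 ft³ = 19.0 acre-ft.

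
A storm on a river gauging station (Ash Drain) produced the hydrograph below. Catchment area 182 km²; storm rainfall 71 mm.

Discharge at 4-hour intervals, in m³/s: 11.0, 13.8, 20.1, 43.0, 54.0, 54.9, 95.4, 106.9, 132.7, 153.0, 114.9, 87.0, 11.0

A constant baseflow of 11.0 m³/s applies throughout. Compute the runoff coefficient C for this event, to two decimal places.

C ≈ 0.84

ΣQ_DR = 754.7 m³/s; V = ΣQ_DR·Δt = 1.087 × 10^7 m³.
Runoff depth d = V / A = 59.71 mm.
C = d / P = 59.71 / 71 = 0.84.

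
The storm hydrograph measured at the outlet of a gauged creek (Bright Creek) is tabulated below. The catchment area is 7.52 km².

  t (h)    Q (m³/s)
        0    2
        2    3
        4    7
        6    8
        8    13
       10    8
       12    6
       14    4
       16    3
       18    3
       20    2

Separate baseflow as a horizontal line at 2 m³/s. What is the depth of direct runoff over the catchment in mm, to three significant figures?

Direct runoff: 0.0, 1.0, 5.0, 6.0, 11.0, 6.0, 4.0, 2.0, 1.0, 1.0, 0.0 m³/s; ΣQ_DR = 37.00 m³/s.
V = ΣQ_DR · Δt = 37.00 × 7200 s = 2.664 × 10^5 m³.
Over A = 7.52 km², depth = V / A = 35.4 mm.

d ≈ 35.4 mm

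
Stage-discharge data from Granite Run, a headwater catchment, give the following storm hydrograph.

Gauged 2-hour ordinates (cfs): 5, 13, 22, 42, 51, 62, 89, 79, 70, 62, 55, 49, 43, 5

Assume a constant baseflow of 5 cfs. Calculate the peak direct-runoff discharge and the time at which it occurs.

Q_p = 84.0 cfs at t = 12 h

Subtracting baseflow gives direct-runoff ordinates: 0.0, 8.0, 17.0, 37.0, 46.0, 57.0, 84.0, 74.0, 65.0, 57.0, 50.0, 44.0, 38.0, 0.0 cfs.
The maximum is 84.0 cfs, occurring at the reading for t = 12 h.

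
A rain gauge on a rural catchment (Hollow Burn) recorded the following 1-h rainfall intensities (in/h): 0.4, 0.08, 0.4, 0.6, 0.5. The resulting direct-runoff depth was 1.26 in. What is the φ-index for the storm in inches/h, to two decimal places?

Only the 4 blocks with intensity above φ contribute runoff: 0.4, 0.4, 0.6, 0.5 in/h.
Σ(I−φ)·Δt = d  ⇒  (0.4+0.4+0.6+0.5 − 4φ)·1 = 1.26
φ = (1.900 − 1.26/1) / 4 = 0.16 in/h.

φ ≈ 0.16 in/h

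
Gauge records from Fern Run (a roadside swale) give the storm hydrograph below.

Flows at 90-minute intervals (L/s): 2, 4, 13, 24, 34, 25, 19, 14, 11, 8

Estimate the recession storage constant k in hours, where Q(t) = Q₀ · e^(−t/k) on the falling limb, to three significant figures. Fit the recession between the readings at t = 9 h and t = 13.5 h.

k ≈ 5.20 h

On the falling limb, Q drops from 19 to 8 L/s between t = 9 h and t = 13.5 h (Δt = 4.5 h).
k = −Δt / ln(Q₂/Q₁) = −4.5 / ln(8/19) = 5.20 h.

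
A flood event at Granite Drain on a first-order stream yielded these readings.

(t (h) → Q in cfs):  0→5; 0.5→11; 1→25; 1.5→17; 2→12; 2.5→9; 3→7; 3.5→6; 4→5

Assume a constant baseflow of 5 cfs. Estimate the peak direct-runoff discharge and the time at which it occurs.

Q_p = 20.0 cfs at t = 1 h

Subtracting baseflow gives direct-runoff ordinates: 0.0, 6.0, 20.0, 12.0, 7.0, 4.0, 2.0, 1.0, 0.0 cfs.
The maximum is 20.0 cfs, occurring at the reading for t = 1 h.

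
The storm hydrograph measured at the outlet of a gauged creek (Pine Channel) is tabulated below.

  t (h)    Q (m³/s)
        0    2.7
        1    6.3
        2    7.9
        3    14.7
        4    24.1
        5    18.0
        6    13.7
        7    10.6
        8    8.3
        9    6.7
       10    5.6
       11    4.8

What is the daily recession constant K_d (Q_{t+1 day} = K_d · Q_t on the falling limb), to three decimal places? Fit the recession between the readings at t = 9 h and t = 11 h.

Between t = 9 h and t = 11 h the flow falls from 6.7 to 4.8 m³/s over 2×1 h = 2 h.
Per-interval ratio K = (4.8/6.7)^(1/2) = 0.8464; K_d = K^(24/1) = 0.018.

K_d ≈ 0.018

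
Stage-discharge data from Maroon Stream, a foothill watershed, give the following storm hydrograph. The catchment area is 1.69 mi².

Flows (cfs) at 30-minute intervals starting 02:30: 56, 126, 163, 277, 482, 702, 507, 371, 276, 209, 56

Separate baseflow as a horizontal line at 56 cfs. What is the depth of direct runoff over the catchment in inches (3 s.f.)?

d ≈ 1.20 in

Direct runoff: 0.0, 70.0, 107.0, 221.0, 426.0, 646.0, 451.0, 315.0, 220.0, 153.0, 0.0 cfs; ΣQ_DR = 2609 cfs.
V = ΣQ_DR · Δt = 2609 × 1800 s = 4.696 × 10^6 ft³.
Over A = 1.69 mi², depth = V / A = 1.20 in.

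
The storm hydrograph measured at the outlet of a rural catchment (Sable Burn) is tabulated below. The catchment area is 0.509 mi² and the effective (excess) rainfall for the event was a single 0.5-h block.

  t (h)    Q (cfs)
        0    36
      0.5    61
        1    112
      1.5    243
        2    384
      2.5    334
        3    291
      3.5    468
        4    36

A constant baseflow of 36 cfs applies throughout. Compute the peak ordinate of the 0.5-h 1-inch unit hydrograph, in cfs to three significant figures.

Direct runoff: 0.0, 25.0, 76.0, 207.0, 348.0, 298.0, 255.0, 432.0, 0.0 cfs; ΣQ_DR = 1641 cfs, peak = 432.0 cfs.
Runoff depth d = ΣQ_DR·Δt / A = 1641 × 1800 / (0.509 mi²) = 2.498 in.
The 1-inch UH is the DRH scaled by (1 in)/d, so U_p = 432.0 × 1/2.498 = 173 cfs.

U_p ≈ 173 cfs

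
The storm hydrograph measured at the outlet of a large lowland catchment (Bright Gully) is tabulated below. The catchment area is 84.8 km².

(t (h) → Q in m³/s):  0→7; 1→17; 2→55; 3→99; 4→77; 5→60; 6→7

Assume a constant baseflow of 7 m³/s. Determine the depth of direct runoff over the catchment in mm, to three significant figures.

Direct runoff: 0.0, 10.0, 48.0, 92.0, 70.0, 53.0, 0.0 m³/s; ΣQ_DR = 273.0 m³/s.
V = ΣQ_DR · Δt = 273.0 × 3600 s = 9.828 × 10^5 m³.
Over A = 84.8 km², depth = V / A = 11.6 mm.

d ≈ 11.6 mm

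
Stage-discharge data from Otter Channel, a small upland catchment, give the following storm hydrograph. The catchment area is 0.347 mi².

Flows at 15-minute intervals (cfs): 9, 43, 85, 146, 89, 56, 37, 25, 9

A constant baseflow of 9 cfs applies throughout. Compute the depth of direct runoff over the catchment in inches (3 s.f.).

Direct runoff: 0.0, 34.0, 76.0, 137.0, 80.0, 47.0, 28.0, 16.0, 0.0 cfs; ΣQ_DR = 418.0 cfs.
V = ΣQ_DR · Δt = 418.0 × 900 s = 3.762 × 10^5 ft³.
Over A = 0.347 mi², depth = V / A = 0.467 in.

d ≈ 0.467 in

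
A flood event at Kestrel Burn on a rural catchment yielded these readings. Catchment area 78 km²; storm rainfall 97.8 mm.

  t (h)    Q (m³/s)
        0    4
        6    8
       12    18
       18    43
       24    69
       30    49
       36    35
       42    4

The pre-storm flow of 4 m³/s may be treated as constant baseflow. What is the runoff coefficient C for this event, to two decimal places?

C ≈ 0.56

ΣQ_DR = 198.0 m³/s; V = ΣQ_DR·Δt = 4.277 × 10^6 m³.
Runoff depth d = V / A = 54.83 mm.
C = d / P = 54.83 / 97.8 = 0.56.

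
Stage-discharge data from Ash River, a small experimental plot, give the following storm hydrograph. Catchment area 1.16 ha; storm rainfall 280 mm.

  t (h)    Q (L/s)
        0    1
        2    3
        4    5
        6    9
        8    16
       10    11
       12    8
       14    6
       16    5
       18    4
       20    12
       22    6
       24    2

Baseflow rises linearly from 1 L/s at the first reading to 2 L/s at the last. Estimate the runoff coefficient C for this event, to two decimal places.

C ≈ 0.15

ΣQ_DR = 68.50 L/s; V = ΣQ_DR·Δt = 4.932 × 10^5 L.
Runoff depth d = V / A = 42.52 mm.
C = d / P = 42.52 / 280 = 0.15.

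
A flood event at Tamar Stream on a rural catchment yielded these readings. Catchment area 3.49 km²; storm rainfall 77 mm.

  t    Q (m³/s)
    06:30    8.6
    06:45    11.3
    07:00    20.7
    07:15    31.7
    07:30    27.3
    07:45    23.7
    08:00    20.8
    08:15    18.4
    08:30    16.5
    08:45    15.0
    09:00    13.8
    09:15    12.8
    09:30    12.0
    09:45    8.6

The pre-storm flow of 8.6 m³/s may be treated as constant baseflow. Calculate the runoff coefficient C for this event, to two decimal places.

ΣQ_DR = 120.8 m³/s; V = ΣQ_DR·Δt = 1.087 × 10^5 m³.
Runoff depth d = V / A = 31.15 mm.
C = d / P = 31.15 / 77 = 0.40.

C ≈ 0.40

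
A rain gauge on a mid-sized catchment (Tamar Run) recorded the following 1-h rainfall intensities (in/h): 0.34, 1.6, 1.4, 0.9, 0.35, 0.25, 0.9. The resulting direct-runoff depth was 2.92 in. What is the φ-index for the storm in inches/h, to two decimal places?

φ ≈ 0.47 in/h

Only the 4 blocks with intensity above φ contribute runoff: 1.6, 1.4, 0.9, 0.9 in/h.
Σ(I−φ)·Δt = d  ⇒  (1.6+1.4+0.9+0.9 − 4φ)·1 = 2.92
φ = (4.800 − 2.92/1) / 4 = 0.47 in/h.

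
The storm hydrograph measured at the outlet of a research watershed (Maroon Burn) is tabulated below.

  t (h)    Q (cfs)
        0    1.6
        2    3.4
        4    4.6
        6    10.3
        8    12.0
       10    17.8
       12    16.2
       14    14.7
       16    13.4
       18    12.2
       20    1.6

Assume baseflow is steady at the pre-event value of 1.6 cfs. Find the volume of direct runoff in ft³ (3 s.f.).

Direct-runoff ordinates (Q − Q_b): 0.0, 1.8, 3.0, 8.7, 10.4, 16.2, 14.6, 13.1, 11.8, 10.6, 0.0 cfs.
ΣQ_DR = 90.20 cfs.
With Δt = 2 h = 7200 s, V = ΣQ_DR · Δt = 90.20 × 7200 = 6.49 × 10^5 ft³.

V ≈ 6.49 × 10^5 ft³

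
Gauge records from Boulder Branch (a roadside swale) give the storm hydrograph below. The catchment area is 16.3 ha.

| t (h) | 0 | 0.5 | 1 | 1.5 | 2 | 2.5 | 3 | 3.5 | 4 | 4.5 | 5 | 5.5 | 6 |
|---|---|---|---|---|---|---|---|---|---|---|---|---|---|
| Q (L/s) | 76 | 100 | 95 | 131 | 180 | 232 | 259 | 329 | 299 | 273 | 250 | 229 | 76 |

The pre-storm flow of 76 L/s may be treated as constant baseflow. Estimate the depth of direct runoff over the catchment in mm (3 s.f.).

d ≈ 17.0 mm

Direct runoff: 0.0, 24.0, 19.0, 55.0, 104.0, 156.0, 183.0, 253.0, 223.0, 197.0, 174.0, 153.0, 0.0 L/s; ΣQ_DR = 1541 L/s.
V = ΣQ_DR · Δt = 1541 × 1800 s = 2.774 × 10^6 L.
Over A = 16.3 ha, depth = V / A = 17.0 mm.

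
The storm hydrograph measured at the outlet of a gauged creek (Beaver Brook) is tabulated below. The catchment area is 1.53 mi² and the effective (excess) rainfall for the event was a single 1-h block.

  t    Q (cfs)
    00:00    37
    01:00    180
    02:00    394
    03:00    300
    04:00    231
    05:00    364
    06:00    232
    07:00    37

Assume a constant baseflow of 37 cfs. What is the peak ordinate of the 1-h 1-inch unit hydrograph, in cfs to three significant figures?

Direct runoff: 0.0, 143.0, 357.0, 263.0, 194.0, 327.0, 195.0, 0.0 cfs; ΣQ_DR = 1479 cfs, peak = 357.0 cfs.
Runoff depth d = ΣQ_DR·Δt / A = 1479 × 3600 / (1.53 mi²) = 1.498 in.
The 1-inch UH is the DRH scaled by (1 in)/d, so U_p = 357.0 × 1/1.498 = 238 cfs.

U_p ≈ 238 cfs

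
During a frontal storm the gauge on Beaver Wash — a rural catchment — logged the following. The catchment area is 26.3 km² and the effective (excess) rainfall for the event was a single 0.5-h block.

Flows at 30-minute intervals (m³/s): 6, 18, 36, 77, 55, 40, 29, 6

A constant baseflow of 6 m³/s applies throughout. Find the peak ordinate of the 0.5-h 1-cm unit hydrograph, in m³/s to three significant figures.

U_p ≈ 47.4 m³/s

Direct runoff: 0.0, 12.0, 30.0, 71.0, 49.0, 34.0, 23.0, 0.0 m³/s; ΣQ_DR = 219.0 m³/s, peak = 71.0 m³/s.
Runoff depth d = ΣQ_DR·Δt / A = 219.0 × 1800 / (26.3 km²) = 14.99 mm.
The 1-cm UH is the DRH scaled by (10 mm)/d, so U_p = 71.0 × 10/14.99 = 47.4 m³/s.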